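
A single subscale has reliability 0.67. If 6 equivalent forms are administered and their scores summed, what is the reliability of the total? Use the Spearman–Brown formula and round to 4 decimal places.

0.9241

ρ_k = kρ / (1 + (k−1)ρ) = 6·0.67 / (1 + 5·0.67) = 4.020 / 4.350 = 0.9241.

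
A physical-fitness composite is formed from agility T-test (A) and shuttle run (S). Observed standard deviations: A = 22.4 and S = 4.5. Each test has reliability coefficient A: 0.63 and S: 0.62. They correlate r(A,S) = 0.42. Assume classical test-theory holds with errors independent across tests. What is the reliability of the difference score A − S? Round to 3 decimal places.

Var(A−S) = 22.4² + 4.5² − 2·22.4·4.5·0.42 = 522.01 − 84.672 = 437.338.
With uncorrelated errors the cross-covariances are all true-score covariance, so they carry over unchanged; only the diagonal terms shrink to ρᵢσᵢ².
True-score variance = [22.4²·0.63 + 4.5²·0.62] − 84.672 = 328.664 − 84.672 = 243.992.
Reliability = 243.992 / 437.338 = 0.558.

0.558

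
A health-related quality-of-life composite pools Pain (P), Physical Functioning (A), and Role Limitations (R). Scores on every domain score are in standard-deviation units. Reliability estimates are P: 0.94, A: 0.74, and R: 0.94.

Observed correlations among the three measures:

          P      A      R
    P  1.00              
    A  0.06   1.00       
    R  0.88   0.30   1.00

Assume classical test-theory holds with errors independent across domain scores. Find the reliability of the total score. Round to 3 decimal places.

0.931

Var(P+A+R) = 3 + 2·[0.06 + 0.88 + 0.30] = 3 + 2.48 = 5.48.
Under uncorrelated errors the observed covariances equal the true-score covariances, so only the own-variance terms attenuate.
True-score variance = [0.94 + 0.74 + 0.94] + 2.48 = 2.62 + 2.48 = 5.1.
Reliability = 5.1 / 5.48 = 0.931.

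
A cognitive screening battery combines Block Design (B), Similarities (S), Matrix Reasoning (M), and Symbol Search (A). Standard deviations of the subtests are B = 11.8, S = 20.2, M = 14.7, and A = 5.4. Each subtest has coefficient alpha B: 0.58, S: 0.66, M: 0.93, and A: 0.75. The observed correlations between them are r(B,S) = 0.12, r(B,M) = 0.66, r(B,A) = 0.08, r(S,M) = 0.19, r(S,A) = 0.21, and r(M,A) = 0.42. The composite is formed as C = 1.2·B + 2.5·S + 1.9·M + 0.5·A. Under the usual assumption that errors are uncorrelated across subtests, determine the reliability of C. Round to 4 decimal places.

0.7941

Var(C) = 1.2²·11.8² + 2.5²·20.2² + 1.9²·14.7² + 0.5²·5.4² + 2·[3·11.8·20.2·0.12 + 2.28·11.8·14.7·0.66 + 0.6·11.8·5.4·0.08 + 4.75·20.2·14.7·0.19 + 1.25·20.2·5.4·0.21 + 0.95·14.7·5.4·0.42] = 3538.13 + 1356.37 = 4894.5.
With uncorrelated errors the cross-covariances are all true-score covariance, so they carry over unchanged; only the diagonal terms shrink to ρᵢσᵢ².
True-score variance = [1.2²·11.8²·0.58 + 2.5²·20.2²·0.66 + 1.9²·14.7²·0.93 + 0.5²·5.4²·0.75] + 1356.37 = 2530.4 + 1356.37 = 3886.78.
Reliability = 3886.78 / 4894.5 = 0.7941.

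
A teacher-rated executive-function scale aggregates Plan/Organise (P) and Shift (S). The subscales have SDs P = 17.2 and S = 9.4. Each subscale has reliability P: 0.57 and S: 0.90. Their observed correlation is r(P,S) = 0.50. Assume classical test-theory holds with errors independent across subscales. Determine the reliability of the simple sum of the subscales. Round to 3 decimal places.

0.751

Var(P+S) = 17.2² + 9.4² + 2·[17.2·9.4·0.50] = 384.2 + 161.68 = 545.88.
Because errors are independent across components, Cov(Tᵢ,Tⱼ) = Cov(Xᵢ,Xⱼ); the off-diagonal part of the true-score variance is the same as above.
True-score variance = [17.2²·0.57 + 9.4²·0.90] + 161.68 = 248.153 + 161.68 = 409.833.
Reliability = 409.833 / 545.88 = 0.751.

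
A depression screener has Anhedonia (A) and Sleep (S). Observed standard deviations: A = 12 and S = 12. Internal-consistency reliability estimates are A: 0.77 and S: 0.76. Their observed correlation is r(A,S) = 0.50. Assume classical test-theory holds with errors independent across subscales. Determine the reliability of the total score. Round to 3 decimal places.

Var(A+S) = 12² + 12² + 2·[12·12·0.50] = 288 + 144 = 432.
Because errors are independent across components, Cov(Tᵢ,Tⱼ) = Cov(Xᵢ,Xⱼ); the off-diagonal part of the true-score variance is the same as above.
True-score variance = [12²·0.77 + 12²·0.76] + 144 = 220.32 + 144 = 364.32.
Reliability = 364.32 / 432 = 0.843.

0.843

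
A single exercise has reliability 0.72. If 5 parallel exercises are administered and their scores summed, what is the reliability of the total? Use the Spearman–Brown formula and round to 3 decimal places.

ρ_k = kρ / (1 + (k−1)ρ) = 5·0.72 / (1 + 4·0.72) = 3.600 / 3.880 = 0.928.

0.928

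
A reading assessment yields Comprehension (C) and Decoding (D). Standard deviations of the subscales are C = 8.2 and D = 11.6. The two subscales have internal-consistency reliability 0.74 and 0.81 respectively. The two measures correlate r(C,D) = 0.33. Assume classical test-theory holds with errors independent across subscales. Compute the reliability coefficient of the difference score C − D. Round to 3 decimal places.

Var(C−D) = 8.2² + 11.6² − 2·8.2·11.6·0.33 = 201.8 − 62.7792 = 139.021.
Under uncorrelated errors the observed covariances equal the true-score covariances, so only the own-variance terms attenuate.
True-score variance = [8.2²·0.74 + 11.6²·0.81] − 62.7792 = 158.751 − 62.7792 = 95.972.
Reliability = 95.972 / 139.021 = 0.690.

0.690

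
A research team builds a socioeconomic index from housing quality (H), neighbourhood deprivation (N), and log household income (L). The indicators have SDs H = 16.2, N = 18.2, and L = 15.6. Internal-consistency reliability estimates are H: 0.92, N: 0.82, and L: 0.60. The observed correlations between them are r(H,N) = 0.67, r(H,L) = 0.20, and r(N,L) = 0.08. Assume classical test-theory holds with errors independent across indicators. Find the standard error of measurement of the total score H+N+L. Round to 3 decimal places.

13.340

Var(total) = 837.04 + 541.601 = 1378.64.
True-score variance = 659.078 + 541.601 = 1200.68, so reliability = 0.8709.
Error variance = 1378.64 − 1200.68 = 177.962; SEM = √177.962 = 13.340.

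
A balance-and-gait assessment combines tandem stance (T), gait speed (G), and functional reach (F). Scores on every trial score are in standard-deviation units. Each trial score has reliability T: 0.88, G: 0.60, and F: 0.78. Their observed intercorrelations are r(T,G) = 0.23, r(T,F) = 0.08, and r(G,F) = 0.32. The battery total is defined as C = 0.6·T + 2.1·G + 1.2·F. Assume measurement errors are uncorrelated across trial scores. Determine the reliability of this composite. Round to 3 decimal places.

0.751

Var(C) = 0.6² + 2.1² + 1.2² + 2·[1.26·0.23 + 0.72·0.08 + 2.52·0.32] = 6.21 + 2.3076 = 8.5176.
With uncorrelated errors the cross-covariances are all true-score covariance, so they carry over unchanged; only the diagonal terms shrink to ρᵢσᵢ².
True-score variance = [0.6²·0.88 + 2.1²·0.60 + 1.2²·0.78] + 2.3076 = 4.086 + 2.3076 = 6.3936.
Reliability = 6.3936 / 8.5176 = 0.751.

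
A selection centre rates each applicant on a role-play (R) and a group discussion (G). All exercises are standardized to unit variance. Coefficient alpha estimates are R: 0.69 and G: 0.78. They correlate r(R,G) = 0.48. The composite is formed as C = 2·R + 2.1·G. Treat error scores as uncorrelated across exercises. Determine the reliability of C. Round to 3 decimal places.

Var(C) = 2² + 2.1² + 2·[4.2·0.48] = 8.41 + 4.032 = 12.442.
With uncorrelated errors the cross-covariances are all true-score covariance, so they carry over unchanged; only the diagonal terms shrink to ρᵢσᵢ².
True-score variance = [2²·0.69 + 2.1²·0.78] + 4.032 = 6.1998 + 4.032 = 10.2318.
Reliability = 10.2318 / 12.442 = 0.822.

0.822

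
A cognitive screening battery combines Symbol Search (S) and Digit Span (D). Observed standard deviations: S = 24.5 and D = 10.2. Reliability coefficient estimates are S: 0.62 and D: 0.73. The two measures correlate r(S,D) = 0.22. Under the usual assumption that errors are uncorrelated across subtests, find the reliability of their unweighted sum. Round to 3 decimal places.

Var(S+D) = 24.5² + 10.2² + 2·[24.5·10.2·0.22] = 704.29 + 109.956 = 814.246.
With uncorrelated errors the cross-covariances are all true-score covariance, so they carry over unchanged; only the diagonal terms shrink to ρᵢσᵢ².
True-score variance = [24.5²·0.62 + 10.2²·0.73] + 109.956 = 448.104 + 109.956 = 558.06.
Reliability = 558.06 / 814.246 = 0.685.

0.685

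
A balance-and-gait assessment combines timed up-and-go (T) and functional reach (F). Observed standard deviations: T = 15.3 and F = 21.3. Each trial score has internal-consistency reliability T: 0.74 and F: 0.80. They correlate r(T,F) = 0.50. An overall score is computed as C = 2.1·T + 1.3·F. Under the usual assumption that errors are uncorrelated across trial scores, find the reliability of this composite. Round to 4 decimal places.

Var(C) = 2.1²·15.3² + 1.3²·21.3² + 2·[2.73·15.3·21.3·0.50] = 1799.07 + 889.68 = 2688.75.
With uncorrelated errors the cross-covariances are all true-score covariance, so they carry over unchanged; only the diagonal terms shrink to ρᵢσᵢ².
True-score variance = [2.1²·15.3²·0.74 + 1.3²·21.3²·0.80] + 889.68 = 1377.32 + 889.68 = 2267.
Reliability = 2267 / 2688.75 = 0.8431.

0.8431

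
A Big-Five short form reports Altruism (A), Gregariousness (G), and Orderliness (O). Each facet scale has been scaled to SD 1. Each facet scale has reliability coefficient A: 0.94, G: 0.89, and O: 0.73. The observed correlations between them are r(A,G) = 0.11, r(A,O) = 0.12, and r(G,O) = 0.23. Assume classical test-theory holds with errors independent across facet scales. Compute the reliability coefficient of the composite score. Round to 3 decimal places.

Var(A+G+O) = 3 + 2·[0.11 + 0.12 + 0.23] = 3 + 0.92 = 3.92.
Under uncorrelated errors the observed covariances equal the true-score covariances, so only the own-variance terms attenuate.
True-score variance = [0.94 + 0.89 + 0.73] + 0.92 = 2.56 + 0.92 = 3.48.
Reliability = 3.48 / 3.92 = 0.888.

0.888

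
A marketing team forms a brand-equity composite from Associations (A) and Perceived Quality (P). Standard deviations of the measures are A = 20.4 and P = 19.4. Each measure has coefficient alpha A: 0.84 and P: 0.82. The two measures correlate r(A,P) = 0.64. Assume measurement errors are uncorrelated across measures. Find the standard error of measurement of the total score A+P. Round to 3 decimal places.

11.590

Var(total) = 792.52 + 506.573 = 1299.09.
True-score variance = 658.19 + 506.573 = 1164.76, so reliability = 0.8966.
Error variance = 1299.09 − 1164.76 = 134.33; SEM = √134.33 = 11.590.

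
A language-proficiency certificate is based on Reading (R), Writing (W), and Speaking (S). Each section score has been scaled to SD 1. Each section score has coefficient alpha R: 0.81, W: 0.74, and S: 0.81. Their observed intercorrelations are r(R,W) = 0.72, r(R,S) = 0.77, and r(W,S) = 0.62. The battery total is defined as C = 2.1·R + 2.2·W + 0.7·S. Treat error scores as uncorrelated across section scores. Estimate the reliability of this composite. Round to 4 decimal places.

0.8935

Var(C) = 2.1² + 2.2² + 0.7² + 2·[4.62·0.72 + 1.47·0.77 + 1.54·0.62] = 9.74 + 10.8262 = 20.5662.
Because errors are independent across components, Cov(Tᵢ,Tⱼ) = Cov(Xᵢ,Xⱼ); the off-diagonal part of the true-score variance is the same as above.
True-score variance = [2.1²·0.81 + 2.2²·0.74 + 0.7²·0.81] + 10.8262 = 7.5506 + 10.8262 = 18.3768.
Reliability = 18.3768 / 20.5662 = 0.8935.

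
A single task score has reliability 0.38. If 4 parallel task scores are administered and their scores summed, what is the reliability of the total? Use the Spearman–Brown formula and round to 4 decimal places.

0.7103

ρ_k = kρ / (1 + (k−1)ρ) = 4·0.38 / (1 + 3·0.38) = 1.520 / 2.140 = 0.7103.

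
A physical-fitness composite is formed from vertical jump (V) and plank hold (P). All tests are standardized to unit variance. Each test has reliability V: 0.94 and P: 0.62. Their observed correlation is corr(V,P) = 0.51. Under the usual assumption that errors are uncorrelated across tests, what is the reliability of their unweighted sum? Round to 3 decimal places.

Var(V+P) = 2 + 2·[0.51] = 2 + 1.02 = 3.02.
With uncorrelated errors the cross-covariances are all true-score covariance, so they carry over unchanged; only the diagonal terms shrink to ρᵢσᵢ².
True-score variance = [0.94 + 0.62] + 1.02 = 1.56 + 1.02 = 2.58.
Reliability = 2.58 / 3.02 = 0.854.

0.854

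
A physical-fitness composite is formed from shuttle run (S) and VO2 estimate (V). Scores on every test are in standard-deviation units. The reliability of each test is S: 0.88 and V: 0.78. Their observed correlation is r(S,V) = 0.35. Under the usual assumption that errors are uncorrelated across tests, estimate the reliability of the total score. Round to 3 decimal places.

0.874

Var(S+V) = 2 + 2·[0.35] = 2 + 0.7 = 2.7.
Because errors are independent across components, Cov(Tᵢ,Tⱼ) = Cov(Xᵢ,Xⱼ); the off-diagonal part of the true-score variance is the same as above.
True-score variance = [0.88 + 0.78] + 0.7 = 1.66 + 0.7 = 2.36.
Reliability = 2.36 / 2.7 = 0.874.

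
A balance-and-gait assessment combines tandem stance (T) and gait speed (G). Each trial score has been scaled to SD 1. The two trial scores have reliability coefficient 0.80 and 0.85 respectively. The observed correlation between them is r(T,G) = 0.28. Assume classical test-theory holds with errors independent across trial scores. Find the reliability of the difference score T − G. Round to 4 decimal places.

0.7569

Var(T−G) = 1 + 1 − 2·0.28 = 2 − 0.56 = 1.44.
With uncorrelated errors the cross-covariances are all true-score covariance, so they carry over unchanged; only the diagonal terms shrink to ρᵢσᵢ².
True-score variance = [0.80 + 0.85] − 0.56 = 1.65 − 0.56 = 1.09.
Reliability = 1.09 / 1.44 = 0.7569.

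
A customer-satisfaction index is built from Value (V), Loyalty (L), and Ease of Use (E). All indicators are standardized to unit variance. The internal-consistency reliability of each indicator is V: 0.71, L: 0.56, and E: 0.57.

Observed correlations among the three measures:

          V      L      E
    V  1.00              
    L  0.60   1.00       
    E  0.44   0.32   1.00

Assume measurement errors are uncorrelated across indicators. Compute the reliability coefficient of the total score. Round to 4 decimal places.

0.7972

Var(V+L+E) = 3 + 2·[0.60 + 0.44 + 0.32] = 3 + 2.72 = 5.72.
With uncorrelated errors the cross-covariances are all true-score covariance, so they carry over unchanged; only the diagonal terms shrink to ρᵢσᵢ².
True-score variance = [0.71 + 0.56 + 0.57] + 2.72 = 1.84 + 2.72 = 4.56.
Reliability = 4.56 / 5.72 = 0.7972.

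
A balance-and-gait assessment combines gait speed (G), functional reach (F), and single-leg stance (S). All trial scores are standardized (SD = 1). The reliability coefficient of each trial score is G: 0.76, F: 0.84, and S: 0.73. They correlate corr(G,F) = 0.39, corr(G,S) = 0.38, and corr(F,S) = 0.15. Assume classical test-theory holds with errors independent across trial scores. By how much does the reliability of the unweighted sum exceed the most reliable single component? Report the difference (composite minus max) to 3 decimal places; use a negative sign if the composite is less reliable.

0.022

Var(sum) = 3 + 1.84 = 4.84; true-score variance = 2.33 + 1.84 = 4.17; composite reliability = 0.8616.
Max component reliability = 0.8400.
Difference = 0.8616 − 0.8400 = 0.022.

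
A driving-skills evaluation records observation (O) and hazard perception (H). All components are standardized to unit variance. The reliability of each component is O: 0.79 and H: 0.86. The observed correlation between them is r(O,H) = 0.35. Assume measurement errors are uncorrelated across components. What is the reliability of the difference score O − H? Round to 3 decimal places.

0.731

Var(O−H) = 1 + 1 − 2·0.35 = 2 − 0.7 = 1.3.
Because errors are independent across components, Cov(Tᵢ,Tⱼ) = Cov(Xᵢ,Xⱼ); the off-diagonal part of the true-score variance is the same as above.
True-score variance = [0.79 + 0.86] − 0.7 = 1.65 − 0.7 = 0.95.
Reliability = 0.95 / 1.3 = 0.731.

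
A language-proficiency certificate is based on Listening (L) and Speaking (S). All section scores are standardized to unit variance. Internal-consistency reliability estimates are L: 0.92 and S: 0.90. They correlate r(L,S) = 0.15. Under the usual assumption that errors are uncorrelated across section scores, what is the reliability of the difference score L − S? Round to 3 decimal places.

0.894

Var(L−S) = 1 + 1 − 2·0.15 = 2 − 0.3 = 1.7.
Because errors are independent across components, Cov(Tᵢ,Tⱼ) = Cov(Xᵢ,Xⱼ); the off-diagonal part of the true-score variance is the same as above.
True-score variance = [0.92 + 0.90] − 0.3 = 1.82 − 0.3 = 1.52.
Reliability = 1.52 / 1.7 = 0.894.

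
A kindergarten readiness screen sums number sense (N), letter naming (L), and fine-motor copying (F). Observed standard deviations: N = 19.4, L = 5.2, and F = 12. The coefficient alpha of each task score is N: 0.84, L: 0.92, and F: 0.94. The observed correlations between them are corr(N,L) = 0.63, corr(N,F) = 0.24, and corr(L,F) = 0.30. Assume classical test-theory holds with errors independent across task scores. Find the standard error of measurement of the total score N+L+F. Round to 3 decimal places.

8.427

Var(total) = 547.4 + 276.293 = 823.693.
True-score variance = 476.379 + 276.293 = 752.672, so reliability = 0.9138.
Error variance = 823.693 − 752.672 = 71.0208; SEM = √71.0208 = 8.427.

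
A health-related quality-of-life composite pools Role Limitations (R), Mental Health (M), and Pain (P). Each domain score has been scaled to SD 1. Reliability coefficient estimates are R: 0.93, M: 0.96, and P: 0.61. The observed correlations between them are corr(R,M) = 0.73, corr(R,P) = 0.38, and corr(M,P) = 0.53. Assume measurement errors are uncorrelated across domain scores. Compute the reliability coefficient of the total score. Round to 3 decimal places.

Var(R+M+P) = 3 + 2·[0.73 + 0.38 + 0.53] = 3 + 3.28 = 6.28.
Under uncorrelated errors the observed covariances equal the true-score covariances, so only the own-variance terms attenuate.
True-score variance = [0.93 + 0.96 + 0.61] + 3.28 = 2.5 + 3.28 = 5.78.
Reliability = 5.78 / 6.28 = 0.920.

0.920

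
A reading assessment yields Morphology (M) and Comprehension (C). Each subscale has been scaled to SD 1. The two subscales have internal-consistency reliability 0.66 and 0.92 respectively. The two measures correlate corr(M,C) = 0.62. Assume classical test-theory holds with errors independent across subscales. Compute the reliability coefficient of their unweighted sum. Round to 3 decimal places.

Var(M+C) = 2 + 2·[0.62] = 2 + 1.24 = 3.24.
With uncorrelated errors the cross-covariances are all true-score covariance, so they carry over unchanged; only the diagonal terms shrink to ρᵢσᵢ².
True-score variance = [0.66 + 0.92] + 1.24 = 1.58 + 1.24 = 2.82.
Reliability = 2.82 / 3.24 = 0.870.

0.870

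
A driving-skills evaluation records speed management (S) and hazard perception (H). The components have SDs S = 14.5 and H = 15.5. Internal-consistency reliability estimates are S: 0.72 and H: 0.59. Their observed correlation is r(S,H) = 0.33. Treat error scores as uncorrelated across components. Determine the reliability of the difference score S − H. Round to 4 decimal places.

Var(S−H) = 14.5² + 15.5² − 2·14.5·15.5·0.33 = 450.5 − 148.335 = 302.165.
Because errors are independent across components, Cov(Tᵢ,Tⱼ) = Cov(Xᵢ,Xⱼ); the off-diagonal part of the true-score variance is the same as above.
True-score variance = [14.5²·0.72 + 15.5²·0.59] − 148.335 = 293.127 − 148.335 = 144.792.
Reliability = 144.792 / 302.165 = 0.4792.

0.4792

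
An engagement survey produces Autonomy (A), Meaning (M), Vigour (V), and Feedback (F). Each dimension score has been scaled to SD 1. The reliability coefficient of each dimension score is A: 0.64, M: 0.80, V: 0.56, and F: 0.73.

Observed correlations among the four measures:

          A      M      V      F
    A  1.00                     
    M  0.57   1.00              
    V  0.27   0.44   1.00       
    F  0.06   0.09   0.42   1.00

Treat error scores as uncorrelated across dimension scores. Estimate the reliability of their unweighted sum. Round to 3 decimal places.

0.835

Var(A+M+V+F) = 4 + 2·[0.57 + 0.27 + 0.06 + 0.44 + 0.09 + 0.42] = 4 + 3.7 = 7.7.
Because errors are independent across components, Cov(Tᵢ,Tⱼ) = Cov(Xᵢ,Xⱼ); the off-diagonal part of the true-score variance is the same as above.
True-score variance = [0.64 + 0.80 + 0.56 + 0.73] + 3.7 = 2.73 + 3.7 = 6.43.
Reliability = 6.43 / 7.7 = 0.835.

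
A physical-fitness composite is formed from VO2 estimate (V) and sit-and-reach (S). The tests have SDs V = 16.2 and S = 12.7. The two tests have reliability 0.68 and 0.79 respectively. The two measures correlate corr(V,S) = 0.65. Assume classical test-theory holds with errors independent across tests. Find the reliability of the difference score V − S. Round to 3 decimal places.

Var(V−S) = 16.2² + 12.7² − 2·16.2·12.7·0.65 = 423.73 − 267.462 = 156.268.
Because errors are independent across components, Cov(Tᵢ,Tⱼ) = Cov(Xᵢ,Xⱼ); the off-diagonal part of the true-score variance is the same as above.
True-score variance = [16.2²·0.68 + 12.7²·0.79] − 267.462 = 305.878 − 267.462 = 38.4163.
Reliability = 38.4163 / 156.268 = 0.246.

0.246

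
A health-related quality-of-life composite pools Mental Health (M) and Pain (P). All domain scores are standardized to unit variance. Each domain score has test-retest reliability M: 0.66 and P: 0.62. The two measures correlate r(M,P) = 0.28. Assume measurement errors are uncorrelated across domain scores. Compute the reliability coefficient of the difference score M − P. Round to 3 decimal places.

Var(M−P) = 1 + 1 − 2·0.28 = 2 − 0.56 = 1.44.
With uncorrelated errors the cross-covariances are all true-score covariance, so they carry over unchanged; only the diagonal terms shrink to ρᵢσᵢ².
True-score variance = [0.66 + 0.62] − 0.56 = 1.28 − 0.56 = 0.72.
Reliability = 0.72 / 1.44 = 0.500.

0.500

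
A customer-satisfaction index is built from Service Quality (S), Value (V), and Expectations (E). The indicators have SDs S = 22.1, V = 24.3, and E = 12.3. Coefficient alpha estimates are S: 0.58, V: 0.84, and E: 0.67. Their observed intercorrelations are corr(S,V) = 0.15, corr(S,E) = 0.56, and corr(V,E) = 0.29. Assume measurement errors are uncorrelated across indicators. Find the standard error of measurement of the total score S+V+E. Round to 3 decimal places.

Var(total) = 1230.19 + 638.915 = 1869.1.
True-score variance = 880.654 + 638.915 = 1519.57, so reliability = 0.8130.
Error variance = 1869.1 − 1519.57 = 349.536; SEM = √349.536 = 18.696.

18.696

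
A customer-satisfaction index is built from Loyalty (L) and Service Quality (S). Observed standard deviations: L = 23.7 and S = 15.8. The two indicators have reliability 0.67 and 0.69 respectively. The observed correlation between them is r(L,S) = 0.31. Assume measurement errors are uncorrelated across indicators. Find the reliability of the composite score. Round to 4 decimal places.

Var(L+S) = 23.7² + 15.8² + 2·[23.7·15.8·0.31] = 811.33 + 232.165 = 1043.5.
Under uncorrelated errors the observed covariances equal the true-score covariances, so only the own-variance terms attenuate.
True-score variance = [23.7²·0.67 + 15.8²·0.69] + 232.165 = 548.584 + 232.165 = 780.749.
Reliability = 780.749 / 1043.5 = 0.7482.

0.7482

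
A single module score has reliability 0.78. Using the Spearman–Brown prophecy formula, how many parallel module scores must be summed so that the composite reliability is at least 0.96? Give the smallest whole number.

k ≥ ρ*(1−ρ₁)/(ρ₁(1−ρ*)) = 0.96·0.22 / (0.78·0.04) = 6.769.
Smallest integer k = 7.

7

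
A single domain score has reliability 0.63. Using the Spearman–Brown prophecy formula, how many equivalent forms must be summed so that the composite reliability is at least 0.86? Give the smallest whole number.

4

k ≥ ρ*(1−ρ₁)/(ρ₁(1−ρ*)) = 0.86·0.37 / (0.63·0.14) = 3.608.
Smallest integer k = 4.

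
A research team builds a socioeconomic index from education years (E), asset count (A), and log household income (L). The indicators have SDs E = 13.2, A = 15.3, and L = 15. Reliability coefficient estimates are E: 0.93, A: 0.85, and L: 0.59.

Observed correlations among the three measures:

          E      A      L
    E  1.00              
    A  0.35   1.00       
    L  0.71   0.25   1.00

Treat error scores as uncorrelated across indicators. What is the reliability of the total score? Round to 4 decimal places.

0.8808

Var(E+A+L) = 13.2² + 15.3² + 15² + 2·[13.2·15.3·0.35 + 13.2·15·0.71 + 15.3·15·0.25] = 633.33 + 537.282 = 1170.61.
Because errors are independent across components, Cov(Tᵢ,Tⱼ) = Cov(Xᵢ,Xⱼ); the off-diagonal part of the true-score variance is the same as above.
True-score variance = [13.2²·0.93 + 15.3²·0.85 + 15²·0.59] + 537.282 = 493.77 + 537.282 = 1031.05.
Reliability = 1031.05 / 1170.61 = 0.8808.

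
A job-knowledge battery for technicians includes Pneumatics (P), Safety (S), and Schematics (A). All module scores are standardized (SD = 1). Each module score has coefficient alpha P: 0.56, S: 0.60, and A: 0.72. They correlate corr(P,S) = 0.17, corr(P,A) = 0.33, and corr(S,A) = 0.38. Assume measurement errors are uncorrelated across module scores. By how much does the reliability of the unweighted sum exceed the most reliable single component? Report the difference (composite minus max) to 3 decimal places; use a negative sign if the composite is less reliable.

Var(sum) = 3 + 1.76 = 4.76; true-score variance = 1.88 + 1.76 = 3.64; composite reliability = 0.7647.
Max component reliability = 0.7200.
Difference = 0.7647 − 0.7200 = 0.045.

0.045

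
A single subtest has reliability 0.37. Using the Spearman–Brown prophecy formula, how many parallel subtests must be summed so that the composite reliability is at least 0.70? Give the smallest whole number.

4

k ≥ ρ*(1−ρ₁)/(ρ₁(1−ρ*)) = 0.70·0.63 / (0.37·0.30) = 3.973.
Smallest integer k = 4.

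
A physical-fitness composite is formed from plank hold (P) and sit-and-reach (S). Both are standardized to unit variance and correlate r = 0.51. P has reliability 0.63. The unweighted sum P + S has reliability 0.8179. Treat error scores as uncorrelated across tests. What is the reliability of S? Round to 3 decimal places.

Var(P+S) = 2 + 2·0.51 = 3.020.
True-score variance = ρ_P + ρ_S + 2·0.51, so 0.8179 = (0.63 + ρ_S + 1.02) / 3.020.
ρ_S = 0.8179·3.020 − 0.63 − 1.02 = 0.820.

0.820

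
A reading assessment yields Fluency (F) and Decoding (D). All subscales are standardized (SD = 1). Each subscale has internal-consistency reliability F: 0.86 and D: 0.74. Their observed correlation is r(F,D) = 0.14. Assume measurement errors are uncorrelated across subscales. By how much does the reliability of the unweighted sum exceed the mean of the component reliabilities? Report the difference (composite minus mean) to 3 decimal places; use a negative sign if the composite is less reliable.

Var(sum) = 2 + 0.28 = 2.28; true-score variance = 1.6 + 0.28 = 1.88; composite reliability = 0.8246.
Mean component reliability = 0.8000.
Difference = 0.8246 − 0.8000 = 0.025.

0.025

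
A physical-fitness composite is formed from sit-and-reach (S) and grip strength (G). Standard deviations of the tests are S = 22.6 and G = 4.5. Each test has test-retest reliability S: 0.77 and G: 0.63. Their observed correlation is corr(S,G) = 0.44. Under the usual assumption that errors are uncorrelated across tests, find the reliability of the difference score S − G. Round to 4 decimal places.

Var(S−G) = 22.6² + 4.5² − 2·22.6·4.5·0.44 = 531.01 − 89.496 = 441.514.
Because errors are independent across components, Cov(Tᵢ,Tⱼ) = Cov(Xᵢ,Xⱼ); the off-diagonal part of the true-score variance is the same as above.
True-score variance = [22.6²·0.77 + 4.5²·0.63] − 89.496 = 406.043 − 89.496 = 316.547.
Reliability = 316.547 / 441.514 = 0.7170.

0.7170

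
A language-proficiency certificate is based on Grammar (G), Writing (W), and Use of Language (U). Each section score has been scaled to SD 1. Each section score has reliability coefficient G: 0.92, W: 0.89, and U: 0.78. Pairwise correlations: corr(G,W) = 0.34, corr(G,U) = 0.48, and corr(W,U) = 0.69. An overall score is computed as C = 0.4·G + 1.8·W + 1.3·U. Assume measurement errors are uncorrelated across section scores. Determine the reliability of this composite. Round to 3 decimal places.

0.920

Var(C) = 0.4² + 1.8² + 1.3² + 2·[0.72·0.34 + 0.52·0.48 + 2.34·0.69] = 5.09 + 4.218 = 9.308.
Because errors are independent across components, Cov(Tᵢ,Tⱼ) = Cov(Xᵢ,Xⱼ); the off-diagonal part of the true-score variance is the same as above.
True-score variance = [0.4²·0.92 + 1.8²·0.89 + 1.3²·0.78] + 4.218 = 4.349 + 4.218 = 8.567.
Reliability = 8.567 / 9.308 = 0.920.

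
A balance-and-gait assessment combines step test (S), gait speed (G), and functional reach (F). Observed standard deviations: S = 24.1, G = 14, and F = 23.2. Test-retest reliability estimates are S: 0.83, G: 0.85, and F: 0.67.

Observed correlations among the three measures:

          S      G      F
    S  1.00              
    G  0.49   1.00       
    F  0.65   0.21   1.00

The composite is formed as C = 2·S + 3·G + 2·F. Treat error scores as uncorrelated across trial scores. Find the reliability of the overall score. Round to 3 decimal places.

0.885

Var(C) = 2²·24.1² + 3²·14² + 2²·23.2² + 2·[6·24.1·14·0.49 + 4·24.1·23.2·0.65 + 6·14·23.2·0.21] = 6240.2 + 5709.83 = 11950.
Because errors are independent across components, Cov(Tᵢ,Tⱼ) = Cov(Xᵢ,Xⱼ); the off-diagonal part of the true-score variance is the same as above.
True-score variance = [2²·24.1²·0.83 + 3²·14²·0.85 + 2²·23.2²·0.67] + 5709.83 = 4870.17 + 5709.83 = 10580.
Reliability = 10580 / 11950 = 0.885.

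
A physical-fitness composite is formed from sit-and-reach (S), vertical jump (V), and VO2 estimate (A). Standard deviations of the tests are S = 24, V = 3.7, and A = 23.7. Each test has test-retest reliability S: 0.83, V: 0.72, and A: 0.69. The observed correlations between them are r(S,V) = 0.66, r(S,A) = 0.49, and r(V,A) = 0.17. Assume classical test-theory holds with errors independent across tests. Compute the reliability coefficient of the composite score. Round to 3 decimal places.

0.851

Var(S+V+A) = 24² + 3.7² + 23.7² + 2·[24·3.7·0.66 + 24·23.7·0.49 + 3.7·23.7·0.17] = 1151.38 + 704.455 = 1855.83.
Because errors are independent across components, Cov(Tᵢ,Tⱼ) = Cov(Xᵢ,Xⱼ); the off-diagonal part of the true-score variance is the same as above.
True-score variance = [24²·0.83 + 3.7²·0.72 + 23.7²·0.69] + 704.455 = 875.503 + 704.455 = 1579.96.
Reliability = 1579.96 / 1855.83 = 0.851.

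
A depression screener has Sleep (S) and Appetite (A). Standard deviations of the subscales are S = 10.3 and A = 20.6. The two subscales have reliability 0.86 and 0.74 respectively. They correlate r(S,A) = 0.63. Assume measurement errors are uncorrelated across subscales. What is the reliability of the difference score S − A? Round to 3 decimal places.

0.524

Var(S−A) = 10.3² + 20.6² − 2·10.3·20.6·0.63 = 530.45 − 267.347 = 263.103.
With uncorrelated errors the cross-covariances are all true-score covariance, so they carry over unchanged; only the diagonal terms shrink to ρᵢσᵢ².
True-score variance = [10.3²·0.86 + 20.6²·0.74] − 267.347 = 405.264 − 267.347 = 137.917.
Reliability = 137.917 / 263.103 = 0.524.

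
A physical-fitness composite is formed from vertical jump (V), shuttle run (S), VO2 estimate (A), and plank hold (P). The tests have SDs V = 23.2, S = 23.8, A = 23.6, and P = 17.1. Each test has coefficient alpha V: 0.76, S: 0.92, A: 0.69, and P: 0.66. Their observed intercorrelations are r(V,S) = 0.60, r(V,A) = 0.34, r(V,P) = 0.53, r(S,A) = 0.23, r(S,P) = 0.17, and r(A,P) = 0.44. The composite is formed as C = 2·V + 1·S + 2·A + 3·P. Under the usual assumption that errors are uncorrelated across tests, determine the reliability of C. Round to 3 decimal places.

Var(C) = 2²·23.2² + 23.8² + 2²·23.6² + 3²·17.1² + 2·[2·23.2·23.8·0.60 + 4·23.2·23.6·0.34 + 6·23.2·17.1·0.53 + 2·23.8·23.6·0.23 + 3·23.8·17.1·0.17 + 6·23.6·17.1·0.44] = 7578.93 + 8400.24 = 15979.2.
Because errors are independent across components, Cov(Tᵢ,Tⱼ) = Cov(Xᵢ,Xⱼ); the off-diagonal part of the true-score variance is the same as above.
True-score variance = [2²·23.2²·0.76 + 23.8²·0.92 + 2²·23.6²·0.69 + 3²·17.1²·0.66] + 8400.24 = 5431.5 + 8400.24 = 13831.7.
Reliability = 13831.7 / 15979.2 = 0.866.

0.866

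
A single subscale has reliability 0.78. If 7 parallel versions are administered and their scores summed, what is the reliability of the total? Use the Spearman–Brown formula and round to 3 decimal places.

ρ_k = kρ / (1 + (k−1)ρ) = 7·0.78 / (1 + 6·0.78) = 5.460 / 5.680 = 0.961.

0.961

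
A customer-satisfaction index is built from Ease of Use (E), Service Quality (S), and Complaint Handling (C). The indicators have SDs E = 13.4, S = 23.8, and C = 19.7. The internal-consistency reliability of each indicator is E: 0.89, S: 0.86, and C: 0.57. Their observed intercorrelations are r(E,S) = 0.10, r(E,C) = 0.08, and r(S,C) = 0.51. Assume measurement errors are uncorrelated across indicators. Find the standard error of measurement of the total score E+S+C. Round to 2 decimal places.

Var(total) = 1134.09 + 584.258 = 1718.35.
True-score variance = 868.158 + 584.258 = 1452.42, so reliability = 0.8452.
Error variance = 1718.35 − 1452.42 = 265.932; SEM = √265.932 = 16.31.

16.31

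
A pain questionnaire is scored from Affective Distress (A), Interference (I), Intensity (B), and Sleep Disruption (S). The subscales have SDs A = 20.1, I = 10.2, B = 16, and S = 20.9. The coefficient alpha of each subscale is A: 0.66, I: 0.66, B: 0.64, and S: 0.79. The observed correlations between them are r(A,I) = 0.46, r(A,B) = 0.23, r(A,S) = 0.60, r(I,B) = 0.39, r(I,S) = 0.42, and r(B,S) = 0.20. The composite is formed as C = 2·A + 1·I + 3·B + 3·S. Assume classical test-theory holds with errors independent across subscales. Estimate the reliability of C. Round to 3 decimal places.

Var(C) = 2²·20.1² + 10.2² + 3²·16² + 3²·20.9² + 2·[2·20.1·10.2·0.46 + 6·20.1·16·0.23 + 6·20.1·20.9·0.60 + 3·10.2·16·0.39 + 3·10.2·20.9·0.42 + 9·16·20.9·0.20] = 7955.37 + 6412.44 = 14367.8.
With uncorrelated errors the cross-covariances are all true-score covariance, so they carry over unchanged; only the diagonal terms shrink to ρᵢσᵢ².
True-score variance = [2²·20.1²·0.66 + 10.2²·0.66 + 3²·16²·0.64 + 3²·20.9²·0.79] + 6412.44 = 5715.53 + 6412.44 = 12128.
Reliability = 12128 / 14367.8 = 0.844.

0.844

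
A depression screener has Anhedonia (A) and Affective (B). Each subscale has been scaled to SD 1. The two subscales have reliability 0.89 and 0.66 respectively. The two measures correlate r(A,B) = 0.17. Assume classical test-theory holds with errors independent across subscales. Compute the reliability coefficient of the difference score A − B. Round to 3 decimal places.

Var(A−B) = 1 + 1 − 2·0.17 = 2 − 0.34 = 1.66.
Because errors are independent across components, Cov(Tᵢ,Tⱼ) = Cov(Xᵢ,Xⱼ); the off-diagonal part of the true-score variance is the same as above.
True-score variance = [0.89 + 0.66] − 0.34 = 1.55 − 0.34 = 1.21.
Reliability = 1.21 / 1.66 = 0.729.

0.729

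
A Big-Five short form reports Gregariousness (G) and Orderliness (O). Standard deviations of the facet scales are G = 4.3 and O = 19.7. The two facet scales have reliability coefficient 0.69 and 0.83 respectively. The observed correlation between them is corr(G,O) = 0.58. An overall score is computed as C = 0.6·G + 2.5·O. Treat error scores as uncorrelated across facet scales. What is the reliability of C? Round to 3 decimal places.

0.839

Var(C) = 0.6²·4.3² + 2.5²·19.7² + 2·[1.5·4.3·19.7·0.58] = 2432.22 + 147.395 = 2579.61.
With uncorrelated errors the cross-covariances are all true-score covariance, so they carry over unchanged; only the diagonal terms shrink to ρᵢσᵢ².
True-score variance = [0.6²·4.3²·0.69 + 2.5²·19.7²·0.83] + 147.395 = 2017.81 + 147.395 = 2165.21.
Reliability = 2165.21 / 2579.61 = 0.839.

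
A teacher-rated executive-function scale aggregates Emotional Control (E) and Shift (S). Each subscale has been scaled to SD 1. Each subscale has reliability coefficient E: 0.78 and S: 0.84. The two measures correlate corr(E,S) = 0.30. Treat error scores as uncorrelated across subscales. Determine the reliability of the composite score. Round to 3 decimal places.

0.854

Var(E+S) = 2 + 2·[0.30] = 2 + 0.6 = 2.6.
Under uncorrelated errors the observed covariances equal the true-score covariances, so only the own-variance terms attenuate.
True-score variance = [0.78 + 0.84] + 0.6 = 1.62 + 0.6 = 2.22.
Reliability = 2.22 / 2.6 = 0.854.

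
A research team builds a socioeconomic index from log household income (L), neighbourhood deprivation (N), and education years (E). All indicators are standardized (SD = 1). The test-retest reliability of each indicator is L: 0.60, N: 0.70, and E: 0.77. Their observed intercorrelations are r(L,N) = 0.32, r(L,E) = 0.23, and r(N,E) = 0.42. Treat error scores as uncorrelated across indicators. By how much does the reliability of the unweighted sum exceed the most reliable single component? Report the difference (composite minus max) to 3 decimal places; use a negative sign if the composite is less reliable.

0.042

Var(sum) = 3 + 1.94 = 4.94; true-score variance = 2.07 + 1.94 = 4.01; composite reliability = 0.8117.
Max component reliability = 0.7700.
Difference = 0.8117 − 0.7700 = 0.042.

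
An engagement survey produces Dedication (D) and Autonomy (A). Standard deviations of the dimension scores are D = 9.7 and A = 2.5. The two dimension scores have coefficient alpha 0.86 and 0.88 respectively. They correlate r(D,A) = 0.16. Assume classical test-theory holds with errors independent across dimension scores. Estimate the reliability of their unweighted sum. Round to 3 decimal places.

Var(D+A) = 9.7² + 2.5² + 2·[9.7·2.5·0.16] = 100.34 + 7.76 = 108.1.
With uncorrelated errors the cross-covariances are all true-score covariance, so they carry over unchanged; only the diagonal terms shrink to ρᵢσᵢ².
True-score variance = [9.7²·0.86 + 2.5²·0.88] + 7.76 = 86.4174 + 7.76 = 94.1774.
Reliability = 94.1774 / 108.1 = 0.871.

0.871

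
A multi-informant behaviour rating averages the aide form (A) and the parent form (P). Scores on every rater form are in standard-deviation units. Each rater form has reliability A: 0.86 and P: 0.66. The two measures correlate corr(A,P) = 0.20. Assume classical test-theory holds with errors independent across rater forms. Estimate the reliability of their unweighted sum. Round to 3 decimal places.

Var(A+P) = 2 + 2·[0.20] = 2 + 0.4 = 2.4.
With uncorrelated errors the cross-covariances are all true-score covariance, so they carry over unchanged; only the diagonal terms shrink to ρᵢσᵢ².
True-score variance = [0.86 + 0.66] + 0.4 = 1.52 + 0.4 = 1.92.
Reliability = 1.92 / 2.4 = 0.800.

0.800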